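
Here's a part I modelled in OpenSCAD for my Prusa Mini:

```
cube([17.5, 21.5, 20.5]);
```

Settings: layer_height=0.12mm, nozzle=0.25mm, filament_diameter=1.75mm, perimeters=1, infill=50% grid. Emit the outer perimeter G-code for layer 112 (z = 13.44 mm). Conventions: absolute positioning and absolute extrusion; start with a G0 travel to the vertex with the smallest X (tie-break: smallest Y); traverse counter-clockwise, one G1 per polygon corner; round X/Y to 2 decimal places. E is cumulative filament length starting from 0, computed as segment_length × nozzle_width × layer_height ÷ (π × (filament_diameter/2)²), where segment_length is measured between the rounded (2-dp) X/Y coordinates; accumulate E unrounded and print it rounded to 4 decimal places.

G0 X0.00 Y0.00 Z13.44
G1 X17.50 Y0.00 E0.2183
G1 X17.50 Y21.50 E0.4864
G1 X0.00 Y21.50 E0.7047
G1 X0.00 Y0.00 E0.9729

At z = 13.44 mm: the 17.5×21.5 cube contributes its full rectangle. The outline is a single polygon with 4 vertices. Extrusion per mm of travel: 0.25 × 0.12 / (π × 0.875²) = 0.012473. Accumulating E over each segment gives final E = 0.9729.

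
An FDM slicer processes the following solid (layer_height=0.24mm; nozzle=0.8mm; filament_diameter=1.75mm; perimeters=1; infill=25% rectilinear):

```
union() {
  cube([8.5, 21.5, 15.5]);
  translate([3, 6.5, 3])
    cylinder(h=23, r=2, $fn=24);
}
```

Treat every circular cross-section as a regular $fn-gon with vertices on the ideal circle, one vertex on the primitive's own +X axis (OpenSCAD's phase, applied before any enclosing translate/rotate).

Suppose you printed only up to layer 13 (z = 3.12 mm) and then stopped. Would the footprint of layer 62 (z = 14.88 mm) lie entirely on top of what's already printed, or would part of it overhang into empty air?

entirely on top

Compare the two slices. At z = 3.12: the cube (footprint 8.5×21.5) is included at this height (area 182.75 mm²); the r=2 cylinder at (3, 6.5) contributes a regular 24-gon of circumradius 2 (area = (24/2)·2.000²·sin(360°/24) = 12.42 mm²); Taking the union: the r=2 cylinder at (3, 6.5) lies entirely inside the 8.5×21.5 cube, so the union is just the 8.5×21.5 cube — area = 182.75 mm². At z = 14.88: the 8.5×21.5 cube contributes its full rectangle (area 182.75 mm²); the r=2 cylinder at (3, 6.5) contributes a regular 24-gon of circumradius 2 (area = (24/2)·2.000²·sin(360°/24) = 12.42 mm²); Combining (union): the r=2 cylinder at (3, 6.5) lies entirely inside the 8.5×21.5 cube, so the union is just the 8.5×21.5 cube — area = 182.75 mm². Checking containment: the cross-section at z = 14.88 is a subset of the cross-section at z = 3.12.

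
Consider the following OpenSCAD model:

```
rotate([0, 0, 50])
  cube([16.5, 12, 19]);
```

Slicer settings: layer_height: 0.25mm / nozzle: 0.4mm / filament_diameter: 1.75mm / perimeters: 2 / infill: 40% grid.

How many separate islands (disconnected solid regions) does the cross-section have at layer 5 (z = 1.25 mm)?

1

At z = 1.25 mm: the cube (footprint 16.5×12) is included at this height; (whole slice rotated 50° about Z — lengths, areas and connectivity unchanged). Overall, the cross-section is a single solid region. Island count = 1.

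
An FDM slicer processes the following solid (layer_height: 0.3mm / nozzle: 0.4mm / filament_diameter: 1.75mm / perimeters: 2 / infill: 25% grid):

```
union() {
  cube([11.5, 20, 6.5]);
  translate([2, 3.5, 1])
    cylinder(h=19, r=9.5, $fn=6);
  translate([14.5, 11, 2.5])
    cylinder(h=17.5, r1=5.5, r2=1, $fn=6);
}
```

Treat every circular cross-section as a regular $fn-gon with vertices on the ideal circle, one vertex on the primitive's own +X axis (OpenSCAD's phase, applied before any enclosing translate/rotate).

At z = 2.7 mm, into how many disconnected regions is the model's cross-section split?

1

At z = 2.7 mm: the cube is present — its section is the full 11.5×20 rectangle; the r=9.5 cylinder at (2, 3.5) gives a regular 6-gon of circumradius 9.5 (constant along its height); the cone at (14.5, 11) contributes a regular 6-gon of circumradius 5.449 (interpolated between r1=5.5 and r2=1 at t=0.011); Combining (union): the regions partially overlap (shared area 122.17 mm²), so overlapping operands fuse into one piece — 1 connected region. The result has 1 disconnected region.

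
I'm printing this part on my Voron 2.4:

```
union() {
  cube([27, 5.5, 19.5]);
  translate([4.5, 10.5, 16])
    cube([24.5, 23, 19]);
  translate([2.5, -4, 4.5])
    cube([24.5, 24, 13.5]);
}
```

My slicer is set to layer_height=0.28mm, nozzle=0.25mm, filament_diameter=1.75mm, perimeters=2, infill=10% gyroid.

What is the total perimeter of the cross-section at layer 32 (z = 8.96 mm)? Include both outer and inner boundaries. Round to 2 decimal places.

102.00 mm

At z = 8.96 mm: the cube is present — its section is the full 27×5.5 rectangle (perimeter 65.00 mm); the cube at (4.5, 10.5) does not reach this height (z outside [16, 35]); the cube at (2.5, -4) (footprint 24.5×24) is included at this height (perimeter 97.00 mm); Merging all regions: the regions partially overlap (shared area 134.75 mm²), so the edge portions inside another operand are dropped and the merged outline is re-measured after clipping — boundary = 102.00 mm. Overall, the cross-section is a single solid region. Total boundary length (outer) = 102.00 mm.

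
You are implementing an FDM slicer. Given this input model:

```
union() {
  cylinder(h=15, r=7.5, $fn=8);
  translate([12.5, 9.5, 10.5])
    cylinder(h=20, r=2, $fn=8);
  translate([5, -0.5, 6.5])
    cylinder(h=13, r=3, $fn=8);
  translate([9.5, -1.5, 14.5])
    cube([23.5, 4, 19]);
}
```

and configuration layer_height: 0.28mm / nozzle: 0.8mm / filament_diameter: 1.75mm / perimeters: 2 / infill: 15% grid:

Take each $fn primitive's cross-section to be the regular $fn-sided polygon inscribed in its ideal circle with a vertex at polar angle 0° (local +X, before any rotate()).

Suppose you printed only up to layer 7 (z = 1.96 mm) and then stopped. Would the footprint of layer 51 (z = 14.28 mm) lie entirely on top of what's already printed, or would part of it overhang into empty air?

Compare the two slices. At z = 1.96: the r=7.5 cylinder gives a regular 8-gon of circumradius 7.5 (constant along its height) (area = (8/2)·7.500²·sin(360°/8) = 159.10 mm²); the cylinder at (12.5, 9.5) is not intersected at this z (z outside [10.5, 30.5]); the cylinder at (5, -0.5) is absent (z outside [6.5, 19.5]); the cube at (9.5, -1.5) is not intersected at this z (z outside [14.5, 33.5]); Combining (union): only the r=7.5 cylinder is present, so the union is just that shape — area = 159.10 mm². At z = 14.28: the r=7.5 cylinder gives a regular 8-gon of circumradius 7.5 (constant along its height) (area = (8/2)·7.500²·sin(360°/8) = 159.10 mm²); the cylinder at (12.5, 9.5): section is a regular 8-gon, circumradius r=2 (area = (8/2)·2.000²·sin(360°/8) = 11.31 mm²); the r=3 cylinder at (5, -0.5) contributes a regular 8-gon of circumradius 3 (area = (8/2)·3.000²·sin(360°/8) = 25.46 mm²); the cube at (9.5, -1.5) is not intersected at this z (z outside [14.5, 33.5]); Merging all regions: the regions partially overlap — summed areas 195.87 mm² minus the doubly-counted overlap 23.08 mm² gives 172.78 mm² — area = 172.78 mm². Checking containment: at z = 14.28 the cross-section extends beyond the z = 1.96 cross-section by about 13.69 mm².

part overhangs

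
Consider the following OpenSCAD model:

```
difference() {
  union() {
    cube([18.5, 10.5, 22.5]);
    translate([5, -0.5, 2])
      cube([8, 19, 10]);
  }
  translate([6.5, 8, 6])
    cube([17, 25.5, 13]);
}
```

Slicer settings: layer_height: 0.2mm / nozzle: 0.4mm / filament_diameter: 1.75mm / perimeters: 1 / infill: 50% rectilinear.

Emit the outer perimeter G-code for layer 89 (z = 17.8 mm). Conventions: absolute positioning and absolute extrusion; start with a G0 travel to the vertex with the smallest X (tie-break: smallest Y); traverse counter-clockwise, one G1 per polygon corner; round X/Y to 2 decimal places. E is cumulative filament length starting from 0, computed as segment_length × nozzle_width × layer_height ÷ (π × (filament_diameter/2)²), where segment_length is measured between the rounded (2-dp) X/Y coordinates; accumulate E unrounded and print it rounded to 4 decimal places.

G0 X0.00 Y0.00 Z17.80
G1 X18.50 Y0.00 E0.6153
G1 X18.50 Y8.00 E0.8814
G1 X6.50 Y8.00 E1.2805
G1 X6.50 Y10.50 E1.3637
G1 X0.00 Y10.50 E1.5799
G1 X0.00 Y0.00 E1.9291

At z = 17.8 mm: the cube (footprint 18.5×10.5) is included at this height; the cube at (5, -0.5) is not intersected at this z (z outside [2, 12]); Merging all regions: only the 18.5×10.5 cube is present, so the union is just that shape — 1 connected region; the cube at (6.5, 8) (footprint 17×25.5) is included at this height; After the difference (first − rest): starting from that combined region, the 17×25.5 cube at (6.5, 8) partially overlaps it — only the 30.00 mm² overlap (of its 433.50 mm²) is removed, clipping the outline — 1 connected region. The outline is a single polygon with 6 vertices. Extrusion per mm of travel: 0.4 × 0.2 / (π × 0.875²) = 0.033260. Accumulating E over each segment gives final E = 1.9291.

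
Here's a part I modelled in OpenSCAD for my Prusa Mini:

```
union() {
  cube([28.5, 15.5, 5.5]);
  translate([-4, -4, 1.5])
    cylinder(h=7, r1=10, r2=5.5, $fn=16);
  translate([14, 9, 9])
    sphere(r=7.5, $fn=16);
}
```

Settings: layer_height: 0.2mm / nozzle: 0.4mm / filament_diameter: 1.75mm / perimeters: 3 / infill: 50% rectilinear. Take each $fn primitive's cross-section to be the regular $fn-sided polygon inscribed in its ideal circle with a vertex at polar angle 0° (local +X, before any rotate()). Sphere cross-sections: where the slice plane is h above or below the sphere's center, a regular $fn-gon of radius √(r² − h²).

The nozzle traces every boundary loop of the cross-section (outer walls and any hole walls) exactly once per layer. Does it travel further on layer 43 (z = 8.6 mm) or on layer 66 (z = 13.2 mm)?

layer 43 (z = 8.6 mm)

Layer 43 (z = 8.6): the cube is absent (z outside [0, 5.5]); the cone at (-4, -4) is absent (z outside [1.5, 8.5]); the r=7.5 sphere at (14, 9) contributes a regular 16-gon of circumradius √(7.5²−0.4²) = 7.489 (perimeter = 2·16·7.489·sin(180°/16) = 46.76 mm); Merging all regions: only the r=7.5 sphere at (14, 9) is present, so the union is just that shape — boundary = 46.76 mm. So its perimeter = 46.76 mm. Layer 66 (z = 13.2): the cube does not reach this height (z outside [0, 5.5]); the cone at (-4, -4) is not intersected at this z (z outside [1.5, 8.5]); the r=7.5 sphere at (14, 9) slices to a regular 16-gon of circumradius 6.214 (√(r²−h²) with h=4.2 from center) (perimeter = 2·16·6.214·sin(180°/16) = 38.79 mm); Combining (union): only the r=7.5 sphere at (14, 9) is present, so the union is just that shape — boundary = 38.79 mm. So its perimeter = 38.79 mm. Layer 43 is larger (46.76 vs 38.79 mm).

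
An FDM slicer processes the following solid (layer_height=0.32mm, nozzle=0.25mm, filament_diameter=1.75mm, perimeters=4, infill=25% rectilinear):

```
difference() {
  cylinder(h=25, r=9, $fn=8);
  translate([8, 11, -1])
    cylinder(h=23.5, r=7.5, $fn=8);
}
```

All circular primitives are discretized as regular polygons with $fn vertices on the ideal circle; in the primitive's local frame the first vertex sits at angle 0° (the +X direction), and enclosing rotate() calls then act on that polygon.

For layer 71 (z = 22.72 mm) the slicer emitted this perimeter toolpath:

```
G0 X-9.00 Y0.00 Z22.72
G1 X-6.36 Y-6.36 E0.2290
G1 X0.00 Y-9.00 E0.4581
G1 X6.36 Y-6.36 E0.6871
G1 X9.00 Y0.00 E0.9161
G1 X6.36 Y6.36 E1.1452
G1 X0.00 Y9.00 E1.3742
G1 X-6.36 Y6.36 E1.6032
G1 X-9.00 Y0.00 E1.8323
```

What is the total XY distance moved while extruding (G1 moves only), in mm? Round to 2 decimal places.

55.09 mm

Sum the Euclidean lengths of each G1 segment: total = 55.09 mm.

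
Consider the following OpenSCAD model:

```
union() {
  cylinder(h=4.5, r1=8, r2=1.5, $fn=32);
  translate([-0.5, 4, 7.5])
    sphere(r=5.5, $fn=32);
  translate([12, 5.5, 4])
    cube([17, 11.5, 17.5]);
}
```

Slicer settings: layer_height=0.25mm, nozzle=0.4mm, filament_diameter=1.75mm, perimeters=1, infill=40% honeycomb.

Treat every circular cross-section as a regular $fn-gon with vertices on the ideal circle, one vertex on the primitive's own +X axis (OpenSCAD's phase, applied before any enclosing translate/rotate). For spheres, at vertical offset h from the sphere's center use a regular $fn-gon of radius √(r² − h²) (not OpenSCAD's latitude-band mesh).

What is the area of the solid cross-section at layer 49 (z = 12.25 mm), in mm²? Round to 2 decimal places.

At z = 12.25 mm: the cone is absent (z outside [0, 4.5]); the r=5.5 sphere at (-0.5, 4) slices to a regular 32-gon of circumradius 2.773 (√(r²−h²) with h=4.75 from center) (area = (32/2)·2.773²·sin(360°/32) = 24.00 mm²); the 17×11.5 cube at (12, 5.5) contributes its full rectangle (area 195.50 mm²); Combining (union): the 2 present regions are separate (no shared area or edge), so areas and boundary lengths simply add and each stays a separate island — area = 219.50 mm². Overall, the cross-section has 2 separate islands. Net area = 219.50 mm².

219.50 mm²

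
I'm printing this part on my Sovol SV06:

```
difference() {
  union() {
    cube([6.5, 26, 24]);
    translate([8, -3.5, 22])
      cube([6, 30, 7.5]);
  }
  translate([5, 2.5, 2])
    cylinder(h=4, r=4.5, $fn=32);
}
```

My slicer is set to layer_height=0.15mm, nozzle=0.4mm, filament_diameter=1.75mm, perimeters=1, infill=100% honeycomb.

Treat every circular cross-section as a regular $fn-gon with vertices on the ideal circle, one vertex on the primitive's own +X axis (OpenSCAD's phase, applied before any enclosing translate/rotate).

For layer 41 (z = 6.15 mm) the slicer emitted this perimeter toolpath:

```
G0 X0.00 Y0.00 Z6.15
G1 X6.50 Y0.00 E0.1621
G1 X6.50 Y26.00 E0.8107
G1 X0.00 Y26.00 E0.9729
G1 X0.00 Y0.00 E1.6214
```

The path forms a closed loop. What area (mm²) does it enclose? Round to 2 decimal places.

169.00 mm²

Apply the shoelace formula to the sequence of (X, Y) vertices; enclosed area = 169.00 mm².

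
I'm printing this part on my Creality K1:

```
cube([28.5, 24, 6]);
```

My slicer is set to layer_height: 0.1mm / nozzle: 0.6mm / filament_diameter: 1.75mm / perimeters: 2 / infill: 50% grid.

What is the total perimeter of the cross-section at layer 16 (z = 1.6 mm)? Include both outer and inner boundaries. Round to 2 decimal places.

At z = 1.6 mm: the 28.5×24 cube contributes its full rectangle (perimeter 105.00 mm). Overall, the cross-section is a single solid region. Total boundary length (outer) = 105.00 mm.

105.00 mm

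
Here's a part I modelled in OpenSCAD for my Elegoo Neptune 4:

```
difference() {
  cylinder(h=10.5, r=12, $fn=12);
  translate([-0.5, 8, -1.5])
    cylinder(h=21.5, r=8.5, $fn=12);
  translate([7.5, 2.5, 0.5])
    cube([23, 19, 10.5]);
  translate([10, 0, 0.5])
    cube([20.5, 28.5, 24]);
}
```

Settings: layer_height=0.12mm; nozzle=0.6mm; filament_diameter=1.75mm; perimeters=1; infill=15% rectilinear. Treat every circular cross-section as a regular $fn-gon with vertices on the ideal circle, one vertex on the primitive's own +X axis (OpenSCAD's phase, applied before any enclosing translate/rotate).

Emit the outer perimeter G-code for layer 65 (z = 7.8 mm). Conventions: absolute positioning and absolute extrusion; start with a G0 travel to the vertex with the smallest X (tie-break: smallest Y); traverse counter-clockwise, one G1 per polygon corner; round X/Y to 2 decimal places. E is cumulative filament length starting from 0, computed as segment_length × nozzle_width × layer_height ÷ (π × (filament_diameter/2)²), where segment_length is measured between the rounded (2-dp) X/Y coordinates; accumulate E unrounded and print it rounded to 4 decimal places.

At z = 7.8 mm: the r=12 cylinder gives a regular 12-gon of circumradius 12 (constant along its height); the r=8.5 cylinder at (-0.5, 8) contributes a regular 12-gon of circumradius 8.5; the 23×19 cube at (7.5, 2.5) contributes its full rectangle; the cube at (10, 0) is present — its section is the full 20.5×28.5 rectangle; Taking the first minus the rest: starting from the r=12 cylinder, the r=8.5 cylinder at (-0.5, 8) partially overlaps it — only the 152.20 mm² overlap (of its 216.75 mm²) is removed, clipping the outline; the 23×19 cube at (7.5, 2.5) partially overlaps it — only the 15.19 mm² overlap (of its 437.00 mm²) is removed, clipping the outline; the 20.5×28.5 cube at (10, 0) partially overlaps it — only the 4.16 mm² overlap (of its 584.25 mm²) is removed, clipping the outline — 1 connected region. The outline is a single polygon with 18 vertices. Extrusion per mm of travel: 0.6 × 0.12 / (π × 0.875²) = 0.029934. Accumulating E over each segment gives final E = 2.4014.

G0 X-12.00 Y0.00 Z7.80
G1 X-10.39 Y-6.00 E0.1860
G1 X-6.00 Y-10.39 E0.3718
G1 X0.00 Y-12.00 E0.5578
G1 X6.00 Y-10.39 E0.7437
G1 X10.39 Y-6.00 E0.9296
G1 X12.00 Y0.00 E1.1155
G1 X10.00 Y0.00 E1.1754
G1 X10.00 Y2.50 E1.2502
G1 X7.50 Y2.50 E1.3251
G1 X7.50 Y6.13 E1.4337
G1 X6.86 Y3.75 E1.5075
G1 X3.75 Y0.64 E1.6391
G1 X-0.50 Y-0.50 E1.7709
G1 X-4.75 Y0.64 E1.9026
G1 X-7.86 Y3.75 E2.0342
G1 X-8.87 Y7.52 E2.1511
G1 X-10.39 Y6.00 E2.2154
G1 X-12.00 Y0.00 E2.4014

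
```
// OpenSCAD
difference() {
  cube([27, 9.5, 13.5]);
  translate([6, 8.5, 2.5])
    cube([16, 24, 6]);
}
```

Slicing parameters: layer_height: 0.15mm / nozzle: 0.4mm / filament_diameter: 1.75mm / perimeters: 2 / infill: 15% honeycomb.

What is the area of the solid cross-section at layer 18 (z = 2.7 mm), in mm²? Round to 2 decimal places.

At z = 2.7 mm: the cube (footprint 27×9.5) is included at this height (area 256.50 mm²); the cube at (6, 8.5) is present — its section is the full 16×24 rectangle (area 384.00 mm²); Subtracting the remaining from the first: starting from the 27×9.5 cube (256.50 mm²), the 16×24 cube at (6, 8.5) partially overlaps it — only the 16.00 mm² overlap (of its 384.00 mm²) is removed, clipping the outline — area = 240.50 mm². Overall, the cross-section is a single solid region. Net area = 240.50 mm².

240.50 mm²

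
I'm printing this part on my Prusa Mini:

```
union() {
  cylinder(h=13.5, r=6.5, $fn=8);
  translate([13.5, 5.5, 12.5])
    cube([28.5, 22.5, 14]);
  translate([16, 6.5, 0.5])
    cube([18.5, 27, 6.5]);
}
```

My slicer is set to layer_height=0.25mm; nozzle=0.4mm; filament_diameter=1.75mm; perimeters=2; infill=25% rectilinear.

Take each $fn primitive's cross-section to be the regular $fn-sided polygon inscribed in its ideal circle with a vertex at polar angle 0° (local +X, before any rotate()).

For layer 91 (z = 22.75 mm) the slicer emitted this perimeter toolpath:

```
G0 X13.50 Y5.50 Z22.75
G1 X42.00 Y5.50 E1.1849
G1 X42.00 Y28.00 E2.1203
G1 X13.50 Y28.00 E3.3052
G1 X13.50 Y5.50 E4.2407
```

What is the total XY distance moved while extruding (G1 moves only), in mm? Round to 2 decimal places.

Sum the Euclidean lengths of each G1 segment: total = 102.00 mm.

102.00 mm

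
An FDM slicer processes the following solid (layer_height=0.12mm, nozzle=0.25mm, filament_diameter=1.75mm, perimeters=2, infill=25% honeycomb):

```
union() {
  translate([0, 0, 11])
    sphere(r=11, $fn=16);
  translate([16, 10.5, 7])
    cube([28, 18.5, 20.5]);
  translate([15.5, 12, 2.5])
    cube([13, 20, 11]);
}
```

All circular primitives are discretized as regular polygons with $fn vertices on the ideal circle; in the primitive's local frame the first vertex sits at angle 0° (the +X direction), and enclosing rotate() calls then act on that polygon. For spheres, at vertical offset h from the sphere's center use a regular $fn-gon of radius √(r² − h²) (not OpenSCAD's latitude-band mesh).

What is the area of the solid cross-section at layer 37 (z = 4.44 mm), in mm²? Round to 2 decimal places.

498.69 mm²

At z = 4.44 mm: the sphere: section is a regular 16-gon, circumradius = √(r²−h²) = √(11²−6.56²) = 8.830 (area = (16/2)·8.830²·sin(360°/16) = 238.69 mm²); the cube at (16, 10.5) does not reach this height (z outside [7, 27.5]); the cube at (15.5, 12) is present — its section is the full 13×20 rectangle (area 260.00 mm²); Merging all regions: the 2 present regions are separate (no shared area or edge), so areas and boundary lengths simply add and each stays a separate island — area = 498.69 mm². Overall, the cross-section has 2 separate islands. Net area = 498.69 mm².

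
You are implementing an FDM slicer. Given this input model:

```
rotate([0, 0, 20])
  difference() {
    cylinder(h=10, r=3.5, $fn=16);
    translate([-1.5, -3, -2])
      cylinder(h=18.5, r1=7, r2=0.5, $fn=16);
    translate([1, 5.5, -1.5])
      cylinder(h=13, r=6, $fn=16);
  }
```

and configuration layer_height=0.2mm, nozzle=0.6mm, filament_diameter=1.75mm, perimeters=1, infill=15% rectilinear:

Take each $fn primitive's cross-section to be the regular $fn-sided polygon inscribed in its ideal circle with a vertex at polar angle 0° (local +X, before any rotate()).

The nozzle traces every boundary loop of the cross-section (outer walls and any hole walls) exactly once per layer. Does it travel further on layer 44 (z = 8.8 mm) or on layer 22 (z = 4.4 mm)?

Layer 44 (z = 8.8): the cylinder: section is a regular 16-gon, circumradius r=3.5 (perimeter = 2·16·3.500·sin(180°/16) = 21.85 mm); the cone at (-1.5, -3): at t=0.584 of its height the radius interpolates to r₁+(r₂−r₁)t = 3.205, giving a regular 16-gon of that circumradius (perimeter = 2·16·3.205·sin(180°/16) = 20.01 mm); the r=6 cylinder at (1, 5.5) contributes a regular 16-gon of circumradius 6 (perimeter = 2·16·6.000·sin(180°/16) = 37.46 mm); After the difference (first − rest): starting from the r=3.5 cylinder, the cone at (-1.5, -3) partially overlaps it — only the 13.17 mm² overlap (of its 31.46 mm²) is removed, clipping the outline; the r=6 cylinder at (1, 5.5) partially overlaps it — only the 18.35 mm² overlap (of its 110.21 mm²) is removed, clipping the outline — boundary = 16.04 mm; (rotated 20° about Z; rotation is an isometry so areas/perimeters/island counts are preserved). So its perimeter = 16.04 mm. Layer 22 (z = 4.4): the r=3.5 cylinder contributes a regular 16-gon of circumradius 3.5 (perimeter = 2·16·3.500·sin(180°/16) = 21.85 mm); the cone at (-1.5, -3) contributes a regular 16-gon of circumradius 4.751 (interpolated between r1=7 and r2=0.5 at t=0.346) (perimeter = 2·16·4.751·sin(180°/16) = 29.66 mm); the r=6 cylinder at (1, 5.5) contributes a regular 16-gon of circumradius 6 (perimeter = 2·16·6.000·sin(180°/16) = 37.46 mm); After the difference (first − rest): starting from the r=3.5 cylinder, the cone at (-1.5, -3) partially overlaps it — only the 24.75 mm² overlap (of its 69.11 mm²) is removed, clipping the outline; the r=6 cylinder at (1, 5.5) partially overlaps it — only the 11.76 mm² overlap (of its 110.21 mm²) is removed, clipping the outline — boundary = 4.81 mm; (rotated 20° about Z; rotation is an isometry so areas/perimeters/island counts are preserved). So its perimeter = 4.81 mm. Layer 44 is larger (16.04 vs 4.81 mm).

layer 44 (z = 8.8 mm)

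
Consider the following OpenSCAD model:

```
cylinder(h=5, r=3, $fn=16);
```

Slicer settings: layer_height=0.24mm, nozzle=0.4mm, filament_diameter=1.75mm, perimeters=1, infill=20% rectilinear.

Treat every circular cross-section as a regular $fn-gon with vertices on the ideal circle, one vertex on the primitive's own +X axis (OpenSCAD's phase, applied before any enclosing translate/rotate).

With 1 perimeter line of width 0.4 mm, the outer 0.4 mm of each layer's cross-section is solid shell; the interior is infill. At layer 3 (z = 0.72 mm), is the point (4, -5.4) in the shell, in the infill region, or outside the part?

At z = 0.72 mm: the cylinder: section is a regular 16-gon, circumradius r=3. Overall, the cross-section is a single solid region. The nearest boundary edge runs (1.15, -2.77)→(2.12, -2.12); distance from the point to it = 3.77 mm. The point is not inside any of the regions above, so it lies outside the cross-section (3.77 mm from the nearest boundary).

outside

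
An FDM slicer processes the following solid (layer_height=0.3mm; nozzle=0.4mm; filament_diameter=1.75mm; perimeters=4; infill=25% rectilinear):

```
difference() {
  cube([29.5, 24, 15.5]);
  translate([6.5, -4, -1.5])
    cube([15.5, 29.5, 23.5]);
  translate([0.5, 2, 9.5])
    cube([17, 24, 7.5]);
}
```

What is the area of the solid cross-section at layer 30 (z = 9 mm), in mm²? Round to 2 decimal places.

336.00 mm²

At z = 9 mm: the cube is present — its section is the full 29.5×24 rectangle (area 708.00 mm²); the cube at (6.5, -4) (footprint 15.5×29.5) is included at this height (area 457.25 mm²); the cube at (0.5, 2) is absent (z outside [9.5, 17]); After the difference (first − rest): starting from the 29.5×24 cube (708.00 mm²), the 15.5×29.5 cube at (6.5, -4) partially overlaps it — only the 372.00 mm² overlap (of its 457.25 mm²) is removed, clipping the outline — area = 336.00 mm². Overall, the cross-section has 2 separate islands. Net area = 336.00 mm².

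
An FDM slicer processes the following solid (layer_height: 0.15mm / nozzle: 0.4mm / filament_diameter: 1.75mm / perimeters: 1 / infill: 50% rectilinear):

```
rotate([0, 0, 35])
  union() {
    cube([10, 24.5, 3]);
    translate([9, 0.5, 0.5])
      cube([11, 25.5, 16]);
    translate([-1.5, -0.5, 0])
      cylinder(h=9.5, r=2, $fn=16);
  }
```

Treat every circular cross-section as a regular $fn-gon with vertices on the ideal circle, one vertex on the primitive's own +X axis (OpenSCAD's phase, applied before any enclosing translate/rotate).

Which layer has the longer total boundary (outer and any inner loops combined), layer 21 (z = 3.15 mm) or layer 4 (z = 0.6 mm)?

layer 4 (z = 0.6 mm)

Layer 21 (z = 3.15): the cube is not intersected at this z (z outside [0, 3]); the cube at (9, 0.5) (footprint 11×25.5) is included at this height (perimeter 73.00 mm); the r=2 cylinder at (-1.5, -0.5) gives a regular 16-gon of circumradius 2 (constant along its height) (perimeter = 2·16·2.000·sin(180°/16) = 12.49 mm); Merging all regions: the 2 present regions are separate (no shared area or edge), so areas and boundary lengths simply add and each stays a separate island — boundary = 85.49 mm; (whole slice rotated 35° about Z — lengths, areas and connectivity unchanged). So its perimeter = 85.49 mm. Layer 4 (z = 0.6): the 10×24.5 cube contributes its full rectangle (perimeter 69.00 mm); the cube at (9, 0.5) is present — its section is the full 11×25.5 rectangle (perimeter 73.00 mm); the cylinder at (-1.5, -0.5): section is a regular 16-gon, circumradius r=2 (perimeter = 2·16·2.000·sin(180°/16) = 12.49 mm); Merging all regions: the regions partially overlap (shared area 24.19 mm²), so the edge portions inside another operand are dropped and the merged outline is re-measured after clipping — boundary = 102.40 mm; (whole slice rotated 35° about Z — lengths, areas and connectivity unchanged). So its perimeter = 102.40 mm. Layer 4 is larger (102.40 vs 85.49 mm).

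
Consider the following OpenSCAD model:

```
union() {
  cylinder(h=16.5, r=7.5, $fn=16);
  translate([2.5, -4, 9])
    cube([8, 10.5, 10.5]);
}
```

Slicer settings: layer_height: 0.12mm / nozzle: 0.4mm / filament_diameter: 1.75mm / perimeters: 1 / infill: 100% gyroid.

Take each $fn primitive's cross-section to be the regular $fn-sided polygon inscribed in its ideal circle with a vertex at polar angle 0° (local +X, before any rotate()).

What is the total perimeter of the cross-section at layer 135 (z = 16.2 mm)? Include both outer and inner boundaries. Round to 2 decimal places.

56.34 mm

At z = 16.2 mm: the r=7.5 cylinder contributes a regular 16-gon of circumradius 7.5 (perimeter = 2·16·7.500·sin(180°/16) = 46.82 mm); the cube at (2.5, -4) (footprint 8×10.5) is included at this height (perimeter 37.00 mm); Merging all regions: the regions partially overlap (shared area 42.72 mm²), so the edge portions inside another operand are dropped and the merged outline is re-measured after clipping — boundary = 56.34 mm. Overall, the cross-section is a single solid region. Total boundary length (outer) = 56.34 mm.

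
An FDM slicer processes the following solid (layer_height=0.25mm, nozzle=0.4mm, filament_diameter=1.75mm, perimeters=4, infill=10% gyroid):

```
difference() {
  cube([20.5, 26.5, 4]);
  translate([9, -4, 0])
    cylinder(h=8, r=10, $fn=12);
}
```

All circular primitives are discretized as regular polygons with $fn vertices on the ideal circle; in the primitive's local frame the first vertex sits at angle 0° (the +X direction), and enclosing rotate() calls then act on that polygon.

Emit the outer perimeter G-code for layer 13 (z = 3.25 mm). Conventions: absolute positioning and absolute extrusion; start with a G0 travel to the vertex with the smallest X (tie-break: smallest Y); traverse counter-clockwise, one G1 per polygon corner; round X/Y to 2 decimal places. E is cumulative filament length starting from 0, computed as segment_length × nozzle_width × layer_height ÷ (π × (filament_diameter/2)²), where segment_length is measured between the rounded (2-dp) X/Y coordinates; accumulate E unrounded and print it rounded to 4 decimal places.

G0 X0.00 Y0.00 Z3.25
G1 X0.07 Y0.00 E0.0029
G1 X0.34 Y1.00 E0.0460
G1 X4.00 Y4.66 E0.2612
G1 X9.00 Y6.00 E0.4764
G1 X14.00 Y4.66 E0.6916
G1 X17.66 Y1.00 E0.9068
G1 X17.93 Y0.00 E0.9498
G1 X20.50 Y0.00 E1.0567
G1 X20.50 Y26.50 E2.1584
G1 X0.00 Y26.50 E3.0107
G1 X0.00 Y0.00 E4.1125

At z = 3.25 mm: the cube is present — its section is the full 20.5×26.5 rectangle; the r=10 cylinder at (9, -4) gives a regular 12-gon of circumradius 10 (constant along its height); After the difference (first − rest): starting from the 20.5×26.5 cube, the r=10 cylinder at (9, -4) partially overlaps it — only the 74.29 mm² overlap (of its 300.00 mm²) is removed, clipping the outline — 1 connected region. The outline is a single polygon with 11 vertices. Extrusion per mm of travel: 0.4 × 0.25 / (π × 0.875²) = 0.041575. Accumulating E over each segment gives final E = 4.1125.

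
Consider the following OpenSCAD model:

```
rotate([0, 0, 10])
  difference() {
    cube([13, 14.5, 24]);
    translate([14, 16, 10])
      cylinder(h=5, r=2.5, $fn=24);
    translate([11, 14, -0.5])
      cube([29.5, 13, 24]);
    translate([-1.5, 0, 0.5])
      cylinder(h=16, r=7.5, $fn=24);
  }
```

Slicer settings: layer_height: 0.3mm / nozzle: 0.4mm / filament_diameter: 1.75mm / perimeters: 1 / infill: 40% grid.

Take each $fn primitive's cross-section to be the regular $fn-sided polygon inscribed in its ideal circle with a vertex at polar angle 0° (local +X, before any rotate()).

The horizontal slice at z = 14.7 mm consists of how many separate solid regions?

At z = 14.7 mm: the 13×14.5 cube contributes its full rectangle; the cylinder at (14, 16): section is a regular 24-gon, circumradius r=2.5; the cube at (11, 14) is present — its section is the full 29.5×13 rectangle; the r=7.5 cylinder at (-1.5, 0) gives a regular 24-gon of circumradius 7.5 (constant along its height); After the difference (first − rest): starting from the 13×14.5 cube, the r=2.5 cylinder at (14, 16) partially overlaps it — only the 0.45 mm² overlap (of its 19.41 mm²) is removed, clipping the outline; the 29.5×13 cube at (11, 14) partially overlaps it — only the 0.62 mm² overlap (of its 383.50 mm²) is removed, clipping the outline; the r=7.5 cylinder at (-1.5, 0) partially overlaps it — only the 32.57 mm² overlap (of its 174.70 mm²) is removed, clipping the outline — 1 connected region; (rotated 10° about Z; rotation is an isometry so areas/perimeters/island counts are preserved). The result has 1 disconnected region.

1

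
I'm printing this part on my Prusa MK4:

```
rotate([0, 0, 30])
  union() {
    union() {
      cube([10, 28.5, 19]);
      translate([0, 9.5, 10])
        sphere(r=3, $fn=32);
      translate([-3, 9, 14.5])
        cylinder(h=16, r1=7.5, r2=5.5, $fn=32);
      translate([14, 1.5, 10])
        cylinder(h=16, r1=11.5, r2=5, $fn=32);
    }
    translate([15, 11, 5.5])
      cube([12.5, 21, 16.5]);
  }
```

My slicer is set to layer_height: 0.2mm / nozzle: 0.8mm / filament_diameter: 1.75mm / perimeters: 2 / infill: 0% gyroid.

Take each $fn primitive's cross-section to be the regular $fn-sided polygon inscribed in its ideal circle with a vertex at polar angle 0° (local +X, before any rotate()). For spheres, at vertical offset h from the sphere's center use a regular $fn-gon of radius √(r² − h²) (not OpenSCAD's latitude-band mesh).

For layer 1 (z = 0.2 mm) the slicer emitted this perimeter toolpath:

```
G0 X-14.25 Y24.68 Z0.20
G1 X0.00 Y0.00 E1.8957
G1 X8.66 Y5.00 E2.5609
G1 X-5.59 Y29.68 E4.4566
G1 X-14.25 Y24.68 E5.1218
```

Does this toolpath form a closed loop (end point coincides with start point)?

yes

Start point (G0): (-14.25, 24.68). End point (last G1): the path returns to the start — closed.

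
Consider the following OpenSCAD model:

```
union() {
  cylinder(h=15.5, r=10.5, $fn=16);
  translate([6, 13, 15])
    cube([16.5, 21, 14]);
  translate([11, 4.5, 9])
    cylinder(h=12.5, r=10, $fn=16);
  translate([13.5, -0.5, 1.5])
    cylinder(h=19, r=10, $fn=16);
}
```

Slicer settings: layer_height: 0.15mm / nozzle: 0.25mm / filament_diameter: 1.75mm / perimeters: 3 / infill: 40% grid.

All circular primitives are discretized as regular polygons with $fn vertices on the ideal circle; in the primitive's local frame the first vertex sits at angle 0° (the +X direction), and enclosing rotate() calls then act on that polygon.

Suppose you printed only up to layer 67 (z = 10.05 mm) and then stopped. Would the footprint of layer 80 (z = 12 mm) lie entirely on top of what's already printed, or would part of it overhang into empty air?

entirely on top

Compare the two slices. At z = 10.05: the r=10.5 cylinder contributes a regular 16-gon of circumradius 10.5 (area = (16/2)·10.500²·sin(360°/16) = 337.53 mm²); the cube at (6, 13) does not reach this height (z outside [15, 29]); the r=10 cylinder at (11, 4.5) gives a regular 16-gon of circumradius 10 (constant along its height) (area = (16/2)·10.000²·sin(360°/16) = 306.15 mm²); the r=10 cylinder at (13.5, -0.5) contributes a regular 16-gon of circumradius 10 (area = (16/2)·10.000²·sin(360°/16) = 306.15 mm²); Merging all regions: the regions partially overlap — summed areas 949.82 mm² minus the doubly-counted overlap 303.82 mm² gives 646.00 mm² — area = 646.00 mm². At z = 12: the r=10.5 cylinder gives a regular 16-gon of circumradius 10.5 (constant along its height) (area = (16/2)·10.500²·sin(360°/16) = 337.53 mm²); the cube at (6, 13) does not reach this height (z outside [15, 29]); the r=10 cylinder at (11, 4.5) contributes a regular 16-gon of circumradius 10 (area = (16/2)·10.000²·sin(360°/16) = 306.15 mm²); the r=10 cylinder at (13.5, -0.5) contributes a regular 16-gon of circumradius 10 (area = (16/2)·10.000²·sin(360°/16) = 306.15 mm²); Merging all regions: the regions partially overlap — summed areas 949.82 mm² minus the doubly-counted overlap 303.82 mm² gives 646.00 mm² — area = 646.00 mm². Checking containment: the cross-section at z = 12 is a subset of the cross-section at z = 10.05.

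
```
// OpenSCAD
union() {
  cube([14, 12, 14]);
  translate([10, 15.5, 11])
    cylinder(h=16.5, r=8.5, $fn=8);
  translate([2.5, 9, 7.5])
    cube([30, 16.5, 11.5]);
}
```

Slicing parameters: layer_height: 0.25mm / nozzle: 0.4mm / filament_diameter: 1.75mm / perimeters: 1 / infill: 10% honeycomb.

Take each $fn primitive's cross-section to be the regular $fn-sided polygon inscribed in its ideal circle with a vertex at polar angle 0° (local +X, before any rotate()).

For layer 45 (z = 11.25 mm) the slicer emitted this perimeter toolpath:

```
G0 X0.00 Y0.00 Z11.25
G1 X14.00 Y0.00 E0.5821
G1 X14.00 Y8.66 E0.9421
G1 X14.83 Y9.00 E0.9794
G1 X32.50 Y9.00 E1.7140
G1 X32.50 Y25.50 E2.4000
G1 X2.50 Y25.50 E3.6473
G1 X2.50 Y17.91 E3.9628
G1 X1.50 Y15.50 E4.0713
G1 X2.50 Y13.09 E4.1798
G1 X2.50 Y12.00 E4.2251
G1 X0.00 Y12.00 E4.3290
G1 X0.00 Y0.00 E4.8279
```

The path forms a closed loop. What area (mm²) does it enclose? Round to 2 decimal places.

631.05 mm²

Apply the shoelace formula to the sequence of (X, Y) vertices; enclosed area = 631.05 mm².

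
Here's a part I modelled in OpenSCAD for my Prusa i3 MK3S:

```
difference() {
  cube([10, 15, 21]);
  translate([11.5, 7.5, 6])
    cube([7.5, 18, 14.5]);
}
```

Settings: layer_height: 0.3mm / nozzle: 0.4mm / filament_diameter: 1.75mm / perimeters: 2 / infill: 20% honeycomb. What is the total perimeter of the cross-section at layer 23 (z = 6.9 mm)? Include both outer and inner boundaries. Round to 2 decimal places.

At z = 6.9 mm: the cube is present — its section is the full 10×15 rectangle (perimeter 50.00 mm); the 7.5×18 cube at (11.5, 7.5) contributes its full rectangle (perimeter 51.00 mm); Subtracting the remaining from the first: starting from the 10×15 cube, the 7.5×18 cube at (11.5, 7.5) misses the remaining region (no effect) — boundary = 50.00 mm. Overall, the cross-section is a single solid region. Total boundary length (outer) = 50.00 mm.

50.00 mm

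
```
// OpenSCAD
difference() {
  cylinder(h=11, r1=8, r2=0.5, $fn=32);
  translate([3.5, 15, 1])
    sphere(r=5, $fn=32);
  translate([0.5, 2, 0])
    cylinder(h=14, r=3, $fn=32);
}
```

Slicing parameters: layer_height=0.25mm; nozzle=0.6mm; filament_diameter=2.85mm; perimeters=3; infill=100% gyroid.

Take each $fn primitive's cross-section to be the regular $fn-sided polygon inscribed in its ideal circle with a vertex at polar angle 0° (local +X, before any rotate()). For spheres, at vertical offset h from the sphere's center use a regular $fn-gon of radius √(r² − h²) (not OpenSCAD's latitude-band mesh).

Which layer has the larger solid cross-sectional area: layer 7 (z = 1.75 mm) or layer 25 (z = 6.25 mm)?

layer 7 (z = 1.75 mm)

Layer 7 (z = 1.75): the cone contributes a regular 32-gon of circumradius 6.807 (interpolated between r1=8 and r2=0.5 at t=0.159) (area = (32/2)·6.807²·sin(360°/32) = 144.63 mm²); the sphere at (3.5, 15): section is a regular 32-gon, circumradius = √(r²−h²) = √(5²−0.75²) = 4.943 (area = (32/2)·4.943²·sin(360°/32) = 76.28 mm²); the r=3 cylinder at (0.5, 2) contributes a regular 32-gon of circumradius 3 (area = (32/2)·3.000²·sin(360°/32) = 28.09 mm²); After the difference (first − rest): starting from the cone (144.63 mm²), the r=5 sphere at (3.5, 15) misses the remaining region (no effect); the r=3 cylinder at (0.5, 2) lies wholly inside it (removes its full 28.09 mm² and its 18.82 mm outline becomes a hole wall) — area = 116.53 mm². So its area = 116.53 mm². Layer 25 (z = 6.25): the cone: at t=0.568 of its height the radius interpolates to r₁+(r₂−r₁)t = 3.739, giving a regular 32-gon of that circumradius (area = (32/2)·3.739²·sin(360°/32) = 43.63 mm²); the sphere at (3.5, 15) does not reach this height (|z−center|=5.250 > r=5); the cylinder at (0.5, 2): section is a regular 32-gon, circumradius r=3 (area = (32/2)·3.000²·sin(360°/32) = 28.09 mm²); After the difference (first − rest): starting from the cone (43.63 mm²), the r=3 cylinder at (0.5, 2) partially overlaps it — only the 21.30 mm² overlap (of its 28.09 mm²) is removed, clipping the outline — area = 22.33 mm². So its area = 22.33 mm². Layer 7 is larger (116.53 vs 22.33 mm²).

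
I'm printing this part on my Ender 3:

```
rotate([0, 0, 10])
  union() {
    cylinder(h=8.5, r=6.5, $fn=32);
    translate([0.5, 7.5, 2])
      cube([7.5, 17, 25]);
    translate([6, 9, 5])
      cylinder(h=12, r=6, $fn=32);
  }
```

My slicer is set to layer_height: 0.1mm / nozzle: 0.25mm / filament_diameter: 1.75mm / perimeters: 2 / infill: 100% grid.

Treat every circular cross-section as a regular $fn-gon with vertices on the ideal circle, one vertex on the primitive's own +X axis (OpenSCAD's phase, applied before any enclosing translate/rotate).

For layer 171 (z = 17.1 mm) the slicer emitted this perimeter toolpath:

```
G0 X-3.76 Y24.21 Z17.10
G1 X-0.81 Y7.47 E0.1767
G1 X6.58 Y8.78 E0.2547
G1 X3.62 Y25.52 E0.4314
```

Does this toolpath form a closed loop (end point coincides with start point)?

no

Start point (G0): (-3.76, 24.21). End point (last G1): the path does not return to the start — open.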